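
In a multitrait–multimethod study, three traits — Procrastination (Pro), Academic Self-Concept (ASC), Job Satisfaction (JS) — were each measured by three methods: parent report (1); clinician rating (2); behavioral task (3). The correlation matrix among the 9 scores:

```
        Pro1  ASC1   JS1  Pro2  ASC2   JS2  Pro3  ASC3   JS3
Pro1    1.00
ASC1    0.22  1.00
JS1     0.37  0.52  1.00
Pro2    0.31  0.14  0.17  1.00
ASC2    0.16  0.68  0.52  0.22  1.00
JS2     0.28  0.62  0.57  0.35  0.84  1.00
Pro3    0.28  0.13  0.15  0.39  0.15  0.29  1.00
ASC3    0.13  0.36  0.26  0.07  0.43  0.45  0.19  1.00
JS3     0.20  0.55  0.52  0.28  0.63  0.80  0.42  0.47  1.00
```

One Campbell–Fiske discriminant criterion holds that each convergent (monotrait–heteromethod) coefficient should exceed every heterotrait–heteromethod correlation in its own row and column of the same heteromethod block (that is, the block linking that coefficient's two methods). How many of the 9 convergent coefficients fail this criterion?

Each convergent coefficient versus the relevant comparison correlations:
Pro (methods 1·2): 0.31 vs {0.16, 0.14, 0.28, 0.17} → pass.
Pro (methods 1·3): 0.28 vs {0.13, 0.13, 0.20, 0.15} → pass.
Pro (methods 2·3): 0.39 vs {0.07, 0.15, 0.28, 0.29} → pass.
ASC (methods 1·2): 0.68 vs {0.14, 0.16, 0.62, 0.52} → pass.
ASC (methods 1·3): 0.36 vs {0.13, 0.13, 0.55, 0.26} → fail.
ASC (methods 2·3): 0.43 vs {0.15, 0.07, 0.63, 0.45} → fail.
JS (methods 1·2): 0.57 vs {0.17, 0.28, 0.52, 0.62} → fail.
JS (methods 1·3): 0.52 vs {0.15, 0.20, 0.26, 0.55} → fail.
JS (methods 2·3): 0.80 vs {0.29, 0.28, 0.45, 0.63} → pass.
4 of 9 fail.

4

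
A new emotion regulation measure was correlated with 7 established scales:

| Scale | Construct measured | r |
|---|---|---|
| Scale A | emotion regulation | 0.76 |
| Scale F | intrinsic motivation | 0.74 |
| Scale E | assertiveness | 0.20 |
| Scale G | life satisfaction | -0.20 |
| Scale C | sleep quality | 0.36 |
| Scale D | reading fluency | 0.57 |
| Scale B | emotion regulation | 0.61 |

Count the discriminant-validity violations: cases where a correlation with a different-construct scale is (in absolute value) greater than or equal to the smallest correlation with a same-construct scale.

1

Convergent (same construct = emotion regulation): Scale A, Scale B.
Smallest convergent = 0.61. Discriminant |r|: 0.74, 0.20, 0.20, 0.36, 0.57; count ≥ 0.61 → 1.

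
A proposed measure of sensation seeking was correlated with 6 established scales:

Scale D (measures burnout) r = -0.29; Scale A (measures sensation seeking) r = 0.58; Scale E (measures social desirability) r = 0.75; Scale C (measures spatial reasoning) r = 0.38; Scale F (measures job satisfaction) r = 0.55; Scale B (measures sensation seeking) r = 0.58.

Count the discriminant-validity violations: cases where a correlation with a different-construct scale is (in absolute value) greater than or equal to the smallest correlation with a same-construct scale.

1

Convergent (same construct = sensation seeking): Scale A, Scale B.
Smallest convergent = 0.58. Discriminant |r|: 0.29, 0.75, 0.38, 0.55; count ≥ 0.58 → 1.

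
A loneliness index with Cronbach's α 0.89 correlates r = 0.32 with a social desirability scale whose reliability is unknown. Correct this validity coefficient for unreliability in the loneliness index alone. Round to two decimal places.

Single correction: r_c = r_obs / √r_xx = 0.32 / √0.89 = 0.32 / 0.9434 ≈ 0.34.

0.34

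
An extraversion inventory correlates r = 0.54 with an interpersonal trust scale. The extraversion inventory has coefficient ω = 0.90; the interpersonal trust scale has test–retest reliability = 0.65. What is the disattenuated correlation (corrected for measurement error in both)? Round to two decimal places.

0.71

r_true = r_obs / √(r_xx · r_yy) = 0.54 / √(0.90 × 0.65) = 0.54 / √0.5850 = 0.54 / 0.7649 ≈ 0.71.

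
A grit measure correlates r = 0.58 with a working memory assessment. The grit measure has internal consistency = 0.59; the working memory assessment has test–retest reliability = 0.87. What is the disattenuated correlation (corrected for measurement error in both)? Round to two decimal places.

0.81

r_true = r_obs / √(r_xx · r_yy) = 0.58 / √(0.59 × 0.87) = 0.58 / √0.5133 = 0.58 / 0.7164 ≈ 0.81.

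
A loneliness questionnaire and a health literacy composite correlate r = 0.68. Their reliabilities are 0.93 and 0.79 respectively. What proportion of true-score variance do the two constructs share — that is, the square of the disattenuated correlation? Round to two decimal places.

Disattenuated r = 0.68 / √(0.93 × 0.79) = 0.68 / 0.8571 = 0.7934.
Shared true-score variance = 0.7934² = 0.6295 ≈ 0.63.

0.63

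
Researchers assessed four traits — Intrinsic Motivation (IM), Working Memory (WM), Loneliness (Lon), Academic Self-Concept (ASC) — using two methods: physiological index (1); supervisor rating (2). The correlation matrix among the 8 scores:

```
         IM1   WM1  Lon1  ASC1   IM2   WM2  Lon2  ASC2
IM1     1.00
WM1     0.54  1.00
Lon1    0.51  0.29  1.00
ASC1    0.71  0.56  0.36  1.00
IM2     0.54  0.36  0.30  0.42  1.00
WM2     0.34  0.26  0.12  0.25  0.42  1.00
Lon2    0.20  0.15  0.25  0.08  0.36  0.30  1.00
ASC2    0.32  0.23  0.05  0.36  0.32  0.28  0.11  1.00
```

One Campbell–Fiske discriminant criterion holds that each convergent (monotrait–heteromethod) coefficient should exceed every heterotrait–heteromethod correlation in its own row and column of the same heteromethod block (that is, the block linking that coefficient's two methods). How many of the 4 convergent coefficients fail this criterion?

Convergent coefficients and their comparison sets:
IM (methods 1·2): 0.54 vs {0.34, 0.36, 0.20, 0.30, 0.32, 0.42} → pass.
WM (methods 1·2): 0.26 vs {0.36, 0.34, 0.15, 0.12, 0.23, 0.25} → fail.
Lon (methods 1·2): 0.25 vs {0.30, 0.20, 0.12, 0.15, 0.05, 0.08} → fail.
ASC (methods 1·2): 0.36 vs {0.42, 0.32, 0.25, 0.23, 0.08, 0.05} → fail.
3 of 4 fail.

3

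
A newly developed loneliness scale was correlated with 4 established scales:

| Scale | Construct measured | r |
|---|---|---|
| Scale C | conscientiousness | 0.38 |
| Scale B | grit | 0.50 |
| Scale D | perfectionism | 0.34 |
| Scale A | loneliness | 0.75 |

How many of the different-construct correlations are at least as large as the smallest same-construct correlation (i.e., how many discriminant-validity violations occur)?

Convergent (same construct = loneliness): Scale A.
Smallest convergent = 0.75. Discriminant values: 0.38, 0.50, 0.34; count ≥ 0.75 → 0.

0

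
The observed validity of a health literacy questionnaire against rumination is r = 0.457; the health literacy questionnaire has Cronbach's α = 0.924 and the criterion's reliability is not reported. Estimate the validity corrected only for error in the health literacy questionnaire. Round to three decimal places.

0.475

Single correction: r_c = r_obs / √r_xx = 0.457 / √0.924 = 0.457 / 0.9612 ≈ 0.475.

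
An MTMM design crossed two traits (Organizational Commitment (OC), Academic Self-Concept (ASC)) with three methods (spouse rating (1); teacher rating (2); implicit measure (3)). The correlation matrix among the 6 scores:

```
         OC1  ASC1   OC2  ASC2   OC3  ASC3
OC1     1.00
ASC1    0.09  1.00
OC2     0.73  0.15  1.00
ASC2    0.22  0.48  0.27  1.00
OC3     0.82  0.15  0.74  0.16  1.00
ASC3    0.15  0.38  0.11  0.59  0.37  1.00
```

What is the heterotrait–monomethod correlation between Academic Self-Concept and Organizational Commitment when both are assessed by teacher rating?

0.27

Different traits, same method: r(ASC2, OC2) = 0.27.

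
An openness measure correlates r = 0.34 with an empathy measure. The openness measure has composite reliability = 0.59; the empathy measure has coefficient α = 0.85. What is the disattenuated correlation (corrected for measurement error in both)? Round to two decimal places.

r_true = r_obs / √(r_xx · r_yy) = 0.34 / √(0.59 × 0.85) = 0.34 / √0.5015 = 0.34 / 0.7082 ≈ 0.48.

0.48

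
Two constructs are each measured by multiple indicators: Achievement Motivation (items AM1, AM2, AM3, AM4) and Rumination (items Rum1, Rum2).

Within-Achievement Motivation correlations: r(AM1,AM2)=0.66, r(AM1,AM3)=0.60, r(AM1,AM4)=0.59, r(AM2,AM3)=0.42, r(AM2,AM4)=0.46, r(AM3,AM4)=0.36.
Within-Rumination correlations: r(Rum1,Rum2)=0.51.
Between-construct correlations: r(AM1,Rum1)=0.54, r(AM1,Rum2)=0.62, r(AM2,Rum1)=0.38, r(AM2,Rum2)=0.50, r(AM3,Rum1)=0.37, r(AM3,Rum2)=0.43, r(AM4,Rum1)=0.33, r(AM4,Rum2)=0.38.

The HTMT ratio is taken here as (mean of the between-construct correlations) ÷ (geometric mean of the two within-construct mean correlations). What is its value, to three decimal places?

0.866

Mean between = 3.55/8 = 0.4438.
Mean within-AM = 3.09/6 = 0.5150; mean within-Rum = 0.51/1 = 0.5100.
Geometric mean = √(0.5150 × 0.5100) = 0.5125.
HTMT = 0.4438 / 0.5125 = 0.866.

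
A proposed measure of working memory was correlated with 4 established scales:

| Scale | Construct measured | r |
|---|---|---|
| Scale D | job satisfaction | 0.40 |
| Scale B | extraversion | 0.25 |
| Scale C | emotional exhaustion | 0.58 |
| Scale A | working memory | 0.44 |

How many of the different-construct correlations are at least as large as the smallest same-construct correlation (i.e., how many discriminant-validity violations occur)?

Convergent (same construct = working memory): Scale A.
Smallest convergent = 0.44. Discriminant values: 0.40, 0.25, 0.58; count ≥ 0.44 → 1.

1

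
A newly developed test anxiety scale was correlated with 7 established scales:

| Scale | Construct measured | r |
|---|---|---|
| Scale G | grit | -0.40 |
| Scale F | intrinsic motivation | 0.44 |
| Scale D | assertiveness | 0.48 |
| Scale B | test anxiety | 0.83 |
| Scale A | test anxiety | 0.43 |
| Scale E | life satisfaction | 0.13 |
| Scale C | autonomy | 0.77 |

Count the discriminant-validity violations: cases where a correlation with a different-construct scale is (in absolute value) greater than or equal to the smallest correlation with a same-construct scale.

Convergent (same construct = test anxiety): Scale B, Scale A.
Smallest convergent = 0.43. Discriminant |r|: 0.40, 0.44, 0.48, 0.13, 0.77; count ≥ 0.43 → 3.

3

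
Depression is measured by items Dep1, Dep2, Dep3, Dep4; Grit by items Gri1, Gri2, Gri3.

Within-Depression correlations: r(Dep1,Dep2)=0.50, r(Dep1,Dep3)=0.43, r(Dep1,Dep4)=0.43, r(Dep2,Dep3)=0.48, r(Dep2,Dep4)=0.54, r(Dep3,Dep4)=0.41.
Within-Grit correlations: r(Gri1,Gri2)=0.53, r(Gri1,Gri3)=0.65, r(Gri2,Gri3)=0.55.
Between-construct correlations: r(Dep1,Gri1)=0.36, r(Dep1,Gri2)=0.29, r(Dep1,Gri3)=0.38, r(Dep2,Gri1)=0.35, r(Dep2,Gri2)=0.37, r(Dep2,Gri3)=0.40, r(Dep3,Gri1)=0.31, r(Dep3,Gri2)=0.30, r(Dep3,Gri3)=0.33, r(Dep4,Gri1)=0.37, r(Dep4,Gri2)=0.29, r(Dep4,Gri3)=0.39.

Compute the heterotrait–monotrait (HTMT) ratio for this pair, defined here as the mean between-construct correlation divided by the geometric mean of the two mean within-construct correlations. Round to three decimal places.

0.666

Between-construct mean = 4.14/12 = 0.3450.
Mean within-Dep = 2.79/6 = 0.4650; mean within-Gri = 1.73/3 = 0.5767.
Geometric mean = √(0.4650 × 0.5767) = 0.5178.
HTMT = 0.3450 / 0.5178 = 0.666.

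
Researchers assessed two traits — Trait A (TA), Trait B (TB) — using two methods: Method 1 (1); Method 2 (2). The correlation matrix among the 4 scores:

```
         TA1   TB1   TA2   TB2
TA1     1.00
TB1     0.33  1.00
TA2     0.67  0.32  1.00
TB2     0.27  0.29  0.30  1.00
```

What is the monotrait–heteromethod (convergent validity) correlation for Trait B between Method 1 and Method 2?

Same trait (TB), different methods: r(TB1, TB2) = 0.29.

0.29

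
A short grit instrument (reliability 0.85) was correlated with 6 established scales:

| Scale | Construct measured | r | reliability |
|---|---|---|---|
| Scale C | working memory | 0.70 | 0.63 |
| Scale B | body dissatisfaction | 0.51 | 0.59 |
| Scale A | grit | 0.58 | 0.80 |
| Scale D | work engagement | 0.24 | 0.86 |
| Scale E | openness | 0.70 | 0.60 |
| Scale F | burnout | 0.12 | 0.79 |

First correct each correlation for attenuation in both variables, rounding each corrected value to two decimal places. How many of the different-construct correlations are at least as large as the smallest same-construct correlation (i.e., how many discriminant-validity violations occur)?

3

Disattenuated r (r / √(r_scale · r_new)):
  Scale C (disc): 0.70 / √(0.63·0.85) = 0.96
  Scale B (disc): 0.51 / √(0.59·0.85) = 0.72
  Scale A (conv): 0.58 / √(0.80·0.85) = 0.70
  Scale D (disc): 0.24 / √(0.86·0.85) = 0.28
  Scale E (disc): 0.70 / √(0.60·0.85) = 0.98
  Scale F (disc): 0.12 / √(0.79·0.85) = 0.15
Smallest convergent = 0.70. Discriminant values: 0.96, 0.72, 0.28, 0.98, 0.15; count ≥ 0.70 → 3.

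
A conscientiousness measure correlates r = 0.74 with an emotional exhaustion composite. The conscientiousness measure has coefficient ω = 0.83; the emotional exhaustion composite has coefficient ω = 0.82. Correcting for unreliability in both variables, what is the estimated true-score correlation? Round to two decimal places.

0.90

r_true = r_obs / √(r_xx · r_yy) = 0.74 / √(0.83 × 0.82) = 0.74 / √0.6806 = 0.74 / 0.8250 ≈ 0.90.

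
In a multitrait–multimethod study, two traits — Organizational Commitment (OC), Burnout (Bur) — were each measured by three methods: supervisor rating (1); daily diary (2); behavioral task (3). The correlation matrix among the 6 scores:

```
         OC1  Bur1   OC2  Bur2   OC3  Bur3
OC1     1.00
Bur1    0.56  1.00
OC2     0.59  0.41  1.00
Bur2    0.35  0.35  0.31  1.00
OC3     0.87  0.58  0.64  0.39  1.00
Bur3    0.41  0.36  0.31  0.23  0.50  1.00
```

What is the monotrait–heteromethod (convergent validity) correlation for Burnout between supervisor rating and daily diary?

Same trait (Bur), different methods: r(Bur1, Bur2) = 0.35.

0.35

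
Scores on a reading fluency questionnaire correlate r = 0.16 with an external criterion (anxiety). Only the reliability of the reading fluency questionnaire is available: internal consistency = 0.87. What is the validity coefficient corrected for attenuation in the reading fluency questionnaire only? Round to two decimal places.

0.17

Single correction: r_c = r_obs / √r_xx = 0.16 / √0.87 = 0.16 / 0.9327 ≈ 0.17.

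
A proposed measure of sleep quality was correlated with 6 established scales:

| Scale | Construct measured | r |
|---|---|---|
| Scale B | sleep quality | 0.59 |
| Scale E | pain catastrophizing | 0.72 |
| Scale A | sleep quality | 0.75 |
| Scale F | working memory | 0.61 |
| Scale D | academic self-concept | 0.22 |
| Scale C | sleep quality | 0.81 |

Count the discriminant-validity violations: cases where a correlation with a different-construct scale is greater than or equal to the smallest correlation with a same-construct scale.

Convergent (same construct = sleep quality): Scale B, Scale A, Scale C.
Smallest convergent = 0.59. Discriminant values: 0.72, 0.61, 0.22; count ≥ 0.59 → 2.

2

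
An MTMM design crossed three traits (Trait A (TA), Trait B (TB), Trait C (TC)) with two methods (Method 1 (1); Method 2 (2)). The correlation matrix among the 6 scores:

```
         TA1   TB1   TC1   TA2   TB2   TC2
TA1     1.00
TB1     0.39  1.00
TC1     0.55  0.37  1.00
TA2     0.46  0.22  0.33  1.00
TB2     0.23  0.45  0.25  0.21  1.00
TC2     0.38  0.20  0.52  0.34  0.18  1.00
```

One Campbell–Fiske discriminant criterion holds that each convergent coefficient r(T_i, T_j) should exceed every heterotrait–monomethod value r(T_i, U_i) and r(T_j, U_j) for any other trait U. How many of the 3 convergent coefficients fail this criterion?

2

Each convergent coefficient versus the relevant comparison correlations:
TA (methods 1·2): 0.46 vs {0.39, 0.21, 0.55, 0.34} → fail.
TB (methods 1·2): 0.45 vs {0.39, 0.21, 0.37, 0.18} → pass.
TC (methods 1·2): 0.52 vs {0.55, 0.34, 0.37, 0.18} → fail.
2 of 3 fail.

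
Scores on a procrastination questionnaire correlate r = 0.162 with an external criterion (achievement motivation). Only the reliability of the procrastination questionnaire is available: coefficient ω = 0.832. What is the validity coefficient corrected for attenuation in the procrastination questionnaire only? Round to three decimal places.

0.178

Single correction: r_c = r_obs / √r_xx = 0.162 / √0.832 = 0.162 / 0.9121 ≈ 0.178.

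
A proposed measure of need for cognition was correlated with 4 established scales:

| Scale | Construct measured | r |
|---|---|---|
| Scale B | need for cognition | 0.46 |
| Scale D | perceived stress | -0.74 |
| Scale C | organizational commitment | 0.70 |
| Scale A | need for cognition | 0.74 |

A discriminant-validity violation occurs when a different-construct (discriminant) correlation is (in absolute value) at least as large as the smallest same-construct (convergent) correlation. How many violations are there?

2

Convergent (same construct = need for cognition): Scale B, Scale A.
Smallest convergent = 0.46. Discriminant |r|: 0.74, 0.70; count ≥ 0.46 → 2.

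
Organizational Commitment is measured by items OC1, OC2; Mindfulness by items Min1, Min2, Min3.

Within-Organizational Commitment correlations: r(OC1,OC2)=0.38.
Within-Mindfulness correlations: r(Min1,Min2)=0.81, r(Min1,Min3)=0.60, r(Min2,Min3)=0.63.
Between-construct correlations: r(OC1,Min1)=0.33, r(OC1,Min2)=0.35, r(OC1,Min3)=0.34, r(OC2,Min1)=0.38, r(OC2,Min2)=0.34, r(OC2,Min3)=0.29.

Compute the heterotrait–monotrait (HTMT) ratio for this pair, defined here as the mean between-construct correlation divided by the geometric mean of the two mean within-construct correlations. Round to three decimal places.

Between-construct mean = 2.03/6 = 0.3383.
Mean within-OC = 0.38/1 = 0.3800; mean within-Min = 2.04/3 = 0.6800.
Geometric mean = √(0.3800 × 0.6800) = 0.5083.
HTMT = 0.3383 / 0.5083 = 0.666.

0.666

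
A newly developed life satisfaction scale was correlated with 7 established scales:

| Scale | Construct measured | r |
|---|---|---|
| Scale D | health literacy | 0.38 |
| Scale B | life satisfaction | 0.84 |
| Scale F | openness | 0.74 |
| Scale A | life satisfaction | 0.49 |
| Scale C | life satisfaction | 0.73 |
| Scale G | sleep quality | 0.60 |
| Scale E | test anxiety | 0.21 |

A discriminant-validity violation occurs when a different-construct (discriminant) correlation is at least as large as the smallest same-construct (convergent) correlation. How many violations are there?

2

Convergent (same construct = life satisfaction): Scale B, Scale A, Scale C.
Smallest convergent = 0.49. Discriminant values: 0.38, 0.74, 0.60, 0.21; count ≥ 0.49 → 2.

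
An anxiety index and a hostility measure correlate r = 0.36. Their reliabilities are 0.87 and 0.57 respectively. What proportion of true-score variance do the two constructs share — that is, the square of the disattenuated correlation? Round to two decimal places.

0.26

Disattenuated r = 0.36 / √(0.87 × 0.57) = 0.36 / 0.7042 = 0.5112.
Shared true-score variance = 0.5112² = 0.2613 ≈ 0.26.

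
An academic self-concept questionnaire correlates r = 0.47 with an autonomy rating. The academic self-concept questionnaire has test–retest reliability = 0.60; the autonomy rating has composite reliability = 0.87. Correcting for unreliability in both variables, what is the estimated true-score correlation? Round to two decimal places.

0.65

r_true = r_obs / √(r_xx · r_yy) = 0.47 / √(0.60 × 0.87) = 0.47 / √0.5220 = 0.47 / 0.7225 ≈ 0.65.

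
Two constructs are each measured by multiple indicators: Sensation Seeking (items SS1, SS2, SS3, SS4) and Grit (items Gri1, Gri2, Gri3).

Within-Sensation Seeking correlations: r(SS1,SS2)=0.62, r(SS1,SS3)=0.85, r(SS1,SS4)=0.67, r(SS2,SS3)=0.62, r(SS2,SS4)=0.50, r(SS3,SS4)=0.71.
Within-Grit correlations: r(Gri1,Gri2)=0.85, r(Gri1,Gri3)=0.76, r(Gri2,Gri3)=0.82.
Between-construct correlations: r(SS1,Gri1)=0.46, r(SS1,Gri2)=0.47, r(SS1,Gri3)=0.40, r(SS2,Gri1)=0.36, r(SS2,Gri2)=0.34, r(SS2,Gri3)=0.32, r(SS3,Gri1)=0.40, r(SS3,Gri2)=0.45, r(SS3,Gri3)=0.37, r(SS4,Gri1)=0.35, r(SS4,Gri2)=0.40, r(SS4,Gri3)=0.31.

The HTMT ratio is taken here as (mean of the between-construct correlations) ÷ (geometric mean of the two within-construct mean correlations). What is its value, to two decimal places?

0.53

Mean between = 4.63/12 = 0.3858.
Mean within-SS = 3.97/6 = 0.6617; mean within-Gri = 2.43/3 = 0.8100.
Geometric mean = √(0.6617 × 0.8100) = 0.7321.
HTMT = 0.3858 / 0.7321 = 0.53.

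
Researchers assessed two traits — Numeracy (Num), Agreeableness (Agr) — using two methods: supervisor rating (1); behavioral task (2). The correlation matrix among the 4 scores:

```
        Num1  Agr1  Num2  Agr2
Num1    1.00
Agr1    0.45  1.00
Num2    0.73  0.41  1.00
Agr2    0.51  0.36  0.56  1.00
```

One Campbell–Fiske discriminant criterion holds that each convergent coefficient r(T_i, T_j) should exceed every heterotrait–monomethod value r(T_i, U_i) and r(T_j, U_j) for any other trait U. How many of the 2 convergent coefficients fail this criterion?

1

Checking each validity diagonal entry against its comparison values:
Num (methods 1·2): 0.73 vs {0.45, 0.56} → pass.
Agr (methods 1·2): 0.36 vs {0.45, 0.56} → fail.
1 of 2 fail.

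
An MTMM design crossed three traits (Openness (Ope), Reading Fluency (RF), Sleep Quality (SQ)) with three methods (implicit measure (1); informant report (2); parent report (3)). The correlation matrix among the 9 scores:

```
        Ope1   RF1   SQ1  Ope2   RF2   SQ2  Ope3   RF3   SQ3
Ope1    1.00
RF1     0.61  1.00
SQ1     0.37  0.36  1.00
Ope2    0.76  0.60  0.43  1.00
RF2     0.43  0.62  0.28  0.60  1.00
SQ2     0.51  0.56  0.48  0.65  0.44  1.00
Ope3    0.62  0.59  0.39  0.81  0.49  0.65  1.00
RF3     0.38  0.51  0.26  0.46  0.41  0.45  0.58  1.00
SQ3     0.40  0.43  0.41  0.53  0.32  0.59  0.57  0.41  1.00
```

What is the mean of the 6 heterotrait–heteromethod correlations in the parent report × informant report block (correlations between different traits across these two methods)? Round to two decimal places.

0.48

HTHM values (method 3 × method 2): 0.49, 0.65, 0.46, 0.45, 0.53, 0.32; mean = 2.90/6 = 0.48.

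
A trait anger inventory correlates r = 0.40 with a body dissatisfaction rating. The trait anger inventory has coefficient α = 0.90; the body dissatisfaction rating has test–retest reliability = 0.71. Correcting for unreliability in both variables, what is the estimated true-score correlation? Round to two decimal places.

0.50

r_true = r_obs / √(r_xx · r_yy) = 0.40 / √(0.90 × 0.71) = 0.40 / √0.6390 = 0.40 / 0.7994 ≈ 0.50.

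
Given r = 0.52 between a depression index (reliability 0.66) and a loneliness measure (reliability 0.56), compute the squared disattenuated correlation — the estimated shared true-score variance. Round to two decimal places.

Disattenuated r = 0.52 / √(0.66 × 0.56) = 0.52 / 0.6079 = 0.8554.
Shared true-score variance = 0.8554² = 0.7317 ≈ 0.73.

0.73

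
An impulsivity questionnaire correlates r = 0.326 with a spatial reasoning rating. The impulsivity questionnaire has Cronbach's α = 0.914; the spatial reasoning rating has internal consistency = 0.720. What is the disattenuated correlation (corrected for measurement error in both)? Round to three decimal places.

r_true = r_obs / √(r_xx · r_yy) = 0.326 / √(0.914 × 0.720) = 0.326 / √0.658080 = 0.326 / 0.8112 ≈ 0.402.

0.402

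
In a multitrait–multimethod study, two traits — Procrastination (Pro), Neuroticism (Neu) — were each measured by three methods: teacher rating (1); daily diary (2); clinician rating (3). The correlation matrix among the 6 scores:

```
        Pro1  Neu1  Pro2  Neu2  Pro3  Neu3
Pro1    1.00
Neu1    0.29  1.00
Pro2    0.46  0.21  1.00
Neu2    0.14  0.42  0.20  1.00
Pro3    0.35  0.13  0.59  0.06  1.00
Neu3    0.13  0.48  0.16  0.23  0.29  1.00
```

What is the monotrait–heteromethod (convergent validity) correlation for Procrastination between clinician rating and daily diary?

0.59

Same trait (Pro), different methods: r(Pro3, Pro2) = 0.59.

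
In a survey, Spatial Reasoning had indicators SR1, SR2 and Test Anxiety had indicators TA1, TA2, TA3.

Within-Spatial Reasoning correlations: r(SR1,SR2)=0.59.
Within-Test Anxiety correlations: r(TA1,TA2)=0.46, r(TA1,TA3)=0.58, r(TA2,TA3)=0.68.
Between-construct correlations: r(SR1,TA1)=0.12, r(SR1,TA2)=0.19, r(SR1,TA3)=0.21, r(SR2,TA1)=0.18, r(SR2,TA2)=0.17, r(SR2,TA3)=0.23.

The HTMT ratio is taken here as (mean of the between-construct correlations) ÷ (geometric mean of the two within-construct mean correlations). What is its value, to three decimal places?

Between-construct mean = 1.10/6 = 0.1833.
Mean within-SR = 0.59/1 = 0.5900; mean within-TA = 1.72/3 = 0.5733.
Geometric mean = √(0.5900 × 0.5733) = 0.5816.
HTMT = 0.1833 / 0.5816 = 0.315.

0.315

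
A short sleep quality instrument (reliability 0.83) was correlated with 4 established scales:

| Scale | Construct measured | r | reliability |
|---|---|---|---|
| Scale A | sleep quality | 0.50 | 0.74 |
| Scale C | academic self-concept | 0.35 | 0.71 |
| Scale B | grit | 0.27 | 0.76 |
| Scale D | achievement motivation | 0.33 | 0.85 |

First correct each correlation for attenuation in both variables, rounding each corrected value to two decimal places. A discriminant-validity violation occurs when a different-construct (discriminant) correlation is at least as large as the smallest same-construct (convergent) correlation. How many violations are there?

0

Disattenuated r (r / √(r_scale · r_new)):
  Scale A (conv): 0.50 / √(0.74·0.83) = 0.64
  Scale C (disc): 0.35 / √(0.71·0.83) = 0.46
  Scale B (disc): 0.27 / √(0.76·0.83) = 0.34
  Scale D (disc): 0.33 / √(0.85·0.83) = 0.39
Smallest convergent = 0.64. Discriminant values: 0.46, 0.34, 0.39; count ≥ 0.64 → 0.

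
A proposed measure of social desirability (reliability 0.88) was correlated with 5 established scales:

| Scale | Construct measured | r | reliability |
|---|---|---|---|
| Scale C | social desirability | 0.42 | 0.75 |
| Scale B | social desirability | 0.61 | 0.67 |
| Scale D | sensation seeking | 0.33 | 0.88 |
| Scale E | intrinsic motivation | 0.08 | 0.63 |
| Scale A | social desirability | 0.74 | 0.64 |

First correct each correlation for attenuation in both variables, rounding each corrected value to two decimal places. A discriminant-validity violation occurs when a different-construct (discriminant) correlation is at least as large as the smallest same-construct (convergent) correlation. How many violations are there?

Disattenuated r (r / √(r_scale · r_new)):
  Scale C (conv): 0.42 / √(0.75·0.88) = 0.52
  Scale B (conv): 0.61 / √(0.67·0.88) = 0.79
  Scale D (disc): 0.33 / √(0.88·0.88) = 0.38
  Scale E (disc): 0.08 / √(0.63·0.88) = 0.11
  Scale A (conv): 0.74 / √(0.64·0.88) = 0.99
Smallest convergent = 0.52. Discriminant values: 0.38, 0.11; count ≥ 0.52 → 0.

0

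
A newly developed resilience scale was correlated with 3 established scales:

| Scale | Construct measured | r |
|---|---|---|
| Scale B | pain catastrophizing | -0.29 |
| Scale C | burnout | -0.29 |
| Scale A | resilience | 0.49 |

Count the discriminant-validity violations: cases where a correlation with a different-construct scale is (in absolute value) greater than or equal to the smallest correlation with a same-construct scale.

0

Convergent (same construct = resilience): Scale A.
Smallest convergent = 0.49. Discriminant |r|: 0.29, 0.29; count ≥ 0.49 → 0.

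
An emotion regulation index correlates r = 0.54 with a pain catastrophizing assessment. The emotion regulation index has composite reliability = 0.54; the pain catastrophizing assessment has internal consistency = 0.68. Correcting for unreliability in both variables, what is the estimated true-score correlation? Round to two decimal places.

0.89

r_true = r_obs / √(r_xx · r_yy) = 0.54 / √(0.54 × 0.68) = 0.54 / √0.3672 = 0.54 / 0.6060 ≈ 0.89.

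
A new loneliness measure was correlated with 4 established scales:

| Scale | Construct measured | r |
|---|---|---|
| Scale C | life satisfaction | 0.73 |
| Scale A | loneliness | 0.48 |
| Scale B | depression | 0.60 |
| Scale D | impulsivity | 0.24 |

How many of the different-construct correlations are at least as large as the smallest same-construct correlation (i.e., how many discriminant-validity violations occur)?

2

Convergent (same construct = loneliness): Scale A.
Smallest convergent = 0.48. Discriminant values: 0.73, 0.60, 0.24; count ≥ 0.48 → 2.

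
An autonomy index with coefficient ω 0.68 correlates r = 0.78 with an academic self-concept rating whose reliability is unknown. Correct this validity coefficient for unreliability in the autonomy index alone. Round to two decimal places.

0.95

Single correction: r_c = r_obs / √r_xx = 0.78 / √0.68 = 0.78 / 0.8246 ≈ 0.95.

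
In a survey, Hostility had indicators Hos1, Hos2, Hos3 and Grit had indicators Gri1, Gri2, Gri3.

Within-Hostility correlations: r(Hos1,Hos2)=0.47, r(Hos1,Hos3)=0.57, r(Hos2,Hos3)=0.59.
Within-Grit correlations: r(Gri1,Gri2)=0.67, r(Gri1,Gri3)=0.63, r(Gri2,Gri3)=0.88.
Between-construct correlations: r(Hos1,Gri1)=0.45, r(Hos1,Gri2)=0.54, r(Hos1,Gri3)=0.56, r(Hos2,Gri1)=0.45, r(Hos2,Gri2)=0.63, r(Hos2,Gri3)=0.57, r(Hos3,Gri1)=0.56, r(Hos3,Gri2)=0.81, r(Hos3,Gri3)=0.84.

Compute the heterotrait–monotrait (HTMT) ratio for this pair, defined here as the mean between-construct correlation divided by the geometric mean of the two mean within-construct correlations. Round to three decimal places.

Mean heterotrait r = 5.41/9 = 0.6011.
Mean within-Hos = 1.63/3 = 0.5433; mean within-Gri = 2.18/3 = 0.7267.
Geometric mean = √(0.5433 × 0.7267) = 0.6283.
HTMT = 0.6011 / 0.6283 = 0.957.

0.957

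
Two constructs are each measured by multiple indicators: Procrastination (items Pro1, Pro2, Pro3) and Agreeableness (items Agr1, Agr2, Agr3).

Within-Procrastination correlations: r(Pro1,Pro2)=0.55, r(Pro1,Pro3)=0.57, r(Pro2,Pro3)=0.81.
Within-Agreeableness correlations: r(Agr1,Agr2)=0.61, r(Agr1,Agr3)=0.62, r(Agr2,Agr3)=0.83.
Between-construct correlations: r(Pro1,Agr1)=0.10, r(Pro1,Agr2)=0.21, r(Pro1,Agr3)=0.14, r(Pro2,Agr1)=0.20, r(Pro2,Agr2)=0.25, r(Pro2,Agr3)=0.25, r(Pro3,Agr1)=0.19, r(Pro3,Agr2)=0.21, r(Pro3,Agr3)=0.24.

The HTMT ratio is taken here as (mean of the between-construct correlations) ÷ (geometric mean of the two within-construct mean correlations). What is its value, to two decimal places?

0.30

Mean heterotrait r = 1.79/9 = 0.1989.
Mean within-Pro = 1.93/3 = 0.6433; mean within-Agr = 2.06/3 = 0.6867.
Geometric mean = √(0.6433 × 0.6867) = 0.6646.
HTMT = 0.1989 / 0.6646 = 0.30.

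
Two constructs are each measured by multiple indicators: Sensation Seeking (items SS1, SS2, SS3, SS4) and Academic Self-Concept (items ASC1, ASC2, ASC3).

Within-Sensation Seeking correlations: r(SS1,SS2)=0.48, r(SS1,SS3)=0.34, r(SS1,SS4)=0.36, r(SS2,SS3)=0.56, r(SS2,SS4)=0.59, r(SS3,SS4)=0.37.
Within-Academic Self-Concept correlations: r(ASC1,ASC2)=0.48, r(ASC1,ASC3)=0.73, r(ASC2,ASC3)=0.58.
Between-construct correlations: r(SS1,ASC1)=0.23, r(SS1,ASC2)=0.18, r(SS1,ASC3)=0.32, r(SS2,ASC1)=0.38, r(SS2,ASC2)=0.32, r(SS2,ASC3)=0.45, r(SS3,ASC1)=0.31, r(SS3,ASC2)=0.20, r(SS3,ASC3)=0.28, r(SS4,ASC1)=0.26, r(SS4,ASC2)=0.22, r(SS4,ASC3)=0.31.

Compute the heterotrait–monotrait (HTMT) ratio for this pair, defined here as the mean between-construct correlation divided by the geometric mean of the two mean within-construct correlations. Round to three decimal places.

Mean between = 3.46/12 = 0.2883.
Mean within-SS = 2.70/6 = 0.4500; mean within-ASC = 1.79/3 = 0.5967.
Geometric mean = √(0.4500 × 0.5967) = 0.5182.
HTMT = 0.2883 / 0.5182 = 0.556.

0.556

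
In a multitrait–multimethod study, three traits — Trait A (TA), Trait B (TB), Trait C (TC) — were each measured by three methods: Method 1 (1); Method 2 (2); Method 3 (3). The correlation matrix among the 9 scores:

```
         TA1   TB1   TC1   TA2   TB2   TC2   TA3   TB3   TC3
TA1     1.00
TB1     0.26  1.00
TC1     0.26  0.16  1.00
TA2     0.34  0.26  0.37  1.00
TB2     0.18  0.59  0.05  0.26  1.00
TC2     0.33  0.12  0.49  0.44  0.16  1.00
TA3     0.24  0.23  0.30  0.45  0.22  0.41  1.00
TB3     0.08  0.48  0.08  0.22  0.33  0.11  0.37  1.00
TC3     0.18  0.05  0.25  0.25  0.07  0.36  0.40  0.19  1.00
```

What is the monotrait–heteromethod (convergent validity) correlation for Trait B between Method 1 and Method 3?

Same trait (TB), different methods: r(TB1, TB3) = 0.48.

0.48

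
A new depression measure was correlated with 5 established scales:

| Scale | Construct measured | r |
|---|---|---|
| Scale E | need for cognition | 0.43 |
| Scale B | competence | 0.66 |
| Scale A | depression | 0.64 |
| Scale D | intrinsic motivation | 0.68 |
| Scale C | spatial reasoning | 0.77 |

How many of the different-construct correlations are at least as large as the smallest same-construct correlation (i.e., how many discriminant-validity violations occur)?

3

Convergent (same construct = depression): Scale A.
Smallest convergent = 0.64. Discriminant values: 0.43, 0.66, 0.68, 0.77; count ≥ 0.64 → 3.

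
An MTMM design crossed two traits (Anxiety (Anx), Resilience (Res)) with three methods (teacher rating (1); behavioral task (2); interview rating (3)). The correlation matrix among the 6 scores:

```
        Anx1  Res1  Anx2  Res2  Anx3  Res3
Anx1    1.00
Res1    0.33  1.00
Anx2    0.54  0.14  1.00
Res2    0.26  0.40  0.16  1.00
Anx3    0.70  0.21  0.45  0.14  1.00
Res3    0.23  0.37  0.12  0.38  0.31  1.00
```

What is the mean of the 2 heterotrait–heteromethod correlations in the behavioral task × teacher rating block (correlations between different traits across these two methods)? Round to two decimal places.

0.20

HTHM values (method 2 × method 1): 0.14, 0.26; mean = 0.40/2 = 0.20.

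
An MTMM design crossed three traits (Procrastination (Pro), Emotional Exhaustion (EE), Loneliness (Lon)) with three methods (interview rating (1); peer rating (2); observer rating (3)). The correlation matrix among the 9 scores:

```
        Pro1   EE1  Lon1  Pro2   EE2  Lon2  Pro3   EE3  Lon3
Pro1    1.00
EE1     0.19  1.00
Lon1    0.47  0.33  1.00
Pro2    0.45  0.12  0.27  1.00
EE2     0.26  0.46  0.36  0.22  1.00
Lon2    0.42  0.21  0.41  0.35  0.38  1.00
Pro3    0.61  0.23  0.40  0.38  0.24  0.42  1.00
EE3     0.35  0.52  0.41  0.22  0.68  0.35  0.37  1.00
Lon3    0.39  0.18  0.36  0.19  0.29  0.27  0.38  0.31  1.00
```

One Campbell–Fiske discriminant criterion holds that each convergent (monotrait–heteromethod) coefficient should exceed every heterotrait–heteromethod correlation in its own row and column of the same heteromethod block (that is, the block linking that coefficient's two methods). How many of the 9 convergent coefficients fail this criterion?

4

Convergent coefficients and their comparison sets:
Pro (methods 1·2): 0.45 vs {0.26, 0.12, 0.42, 0.27} → pass.
Pro (methods 1·3): 0.61 vs {0.35, 0.23, 0.39, 0.40} → pass.
Pro (methods 2·3): 0.38 vs {0.22, 0.24, 0.19, 0.42} → fail.
EE (methods 1·2): 0.46 vs {0.12, 0.26, 0.21, 0.36} → pass.
EE (methods 1·3): 0.52 vs {0.23, 0.35, 0.18, 0.41} → pass.
EE (methods 2·3): 0.68 vs {0.24, 0.22, 0.29, 0.35} → pass.
Lon (methods 1·2): 0.41 vs {0.27, 0.42, 0.36, 0.21} → fail.
Lon (methods 1·3): 0.36 vs {0.40, 0.39, 0.41, 0.18} → fail.
Lon (methods 2·3): 0.27 vs {0.42, 0.19, 0.35, 0.29} → fail.
4 of 9 fail.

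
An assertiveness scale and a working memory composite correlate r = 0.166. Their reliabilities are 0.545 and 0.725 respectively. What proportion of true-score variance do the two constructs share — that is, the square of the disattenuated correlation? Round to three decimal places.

0.070

Disattenuated r = 0.166 / √(0.545 × 0.725) = 0.166 / 0.6286 = 0.2641.
Shared true-score variance = 0.2641² = 0.0697 ≈ 0.070.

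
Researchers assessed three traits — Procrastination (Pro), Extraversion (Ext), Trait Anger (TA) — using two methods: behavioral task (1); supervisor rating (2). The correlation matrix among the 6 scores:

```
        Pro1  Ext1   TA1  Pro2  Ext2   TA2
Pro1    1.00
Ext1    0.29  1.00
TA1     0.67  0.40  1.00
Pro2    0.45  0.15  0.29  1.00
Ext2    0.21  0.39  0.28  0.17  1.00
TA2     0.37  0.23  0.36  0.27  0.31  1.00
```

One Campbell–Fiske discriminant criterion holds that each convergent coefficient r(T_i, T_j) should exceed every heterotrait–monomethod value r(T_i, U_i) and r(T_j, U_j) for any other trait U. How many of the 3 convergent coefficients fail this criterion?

3

Checking each validity diagonal entry against its comparison values:
Pro (methods 1·2): 0.45 vs {0.29, 0.17, 0.67, 0.27} → fail.
Ext (methods 1·2): 0.39 vs {0.29, 0.17, 0.40, 0.31} → fail.
TA (methods 1·2): 0.36 vs {0.67, 0.27, 0.40, 0.31} → fail.
3 of 3 fail.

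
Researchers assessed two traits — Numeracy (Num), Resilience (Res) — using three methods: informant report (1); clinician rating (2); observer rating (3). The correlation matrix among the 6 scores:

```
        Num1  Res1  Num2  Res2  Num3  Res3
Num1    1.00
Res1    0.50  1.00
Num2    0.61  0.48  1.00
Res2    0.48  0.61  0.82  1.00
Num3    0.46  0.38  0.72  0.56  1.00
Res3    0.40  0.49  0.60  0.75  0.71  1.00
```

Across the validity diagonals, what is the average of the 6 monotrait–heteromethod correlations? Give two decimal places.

0.61

Convergent values: 0.61, 0.46, 0.72, 0.61, 0.49, 0.75; mean = 3.64/6 = 0.61.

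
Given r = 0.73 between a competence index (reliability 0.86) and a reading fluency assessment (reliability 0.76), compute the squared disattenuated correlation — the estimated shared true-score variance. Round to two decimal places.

Disattenuated r = 0.73 / √(0.86 × 0.76) = 0.73 / 0.8085 = 0.9029.
Shared true-score variance = 0.9029² = 0.8152 ≈ 0.82.

0.82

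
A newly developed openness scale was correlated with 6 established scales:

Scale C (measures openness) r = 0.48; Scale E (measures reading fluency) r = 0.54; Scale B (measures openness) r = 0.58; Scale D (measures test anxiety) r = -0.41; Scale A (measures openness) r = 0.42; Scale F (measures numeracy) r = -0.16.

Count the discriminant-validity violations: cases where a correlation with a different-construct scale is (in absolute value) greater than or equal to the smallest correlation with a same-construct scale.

Convergent (same construct = openness): Scale C, Scale B, Scale A.
Smallest convergent = 0.42. Discriminant |r|: 0.54, 0.41, 0.16; count ≥ 0.42 → 1.

1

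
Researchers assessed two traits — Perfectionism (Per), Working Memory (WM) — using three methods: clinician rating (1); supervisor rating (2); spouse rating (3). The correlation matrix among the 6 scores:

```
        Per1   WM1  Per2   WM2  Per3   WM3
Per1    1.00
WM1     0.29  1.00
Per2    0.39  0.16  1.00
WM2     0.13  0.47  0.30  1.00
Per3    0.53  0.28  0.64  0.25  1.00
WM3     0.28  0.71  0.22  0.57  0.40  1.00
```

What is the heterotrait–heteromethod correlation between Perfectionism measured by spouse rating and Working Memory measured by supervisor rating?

0.25

Different traits and methods: r(Per3, WM2) = 0.25.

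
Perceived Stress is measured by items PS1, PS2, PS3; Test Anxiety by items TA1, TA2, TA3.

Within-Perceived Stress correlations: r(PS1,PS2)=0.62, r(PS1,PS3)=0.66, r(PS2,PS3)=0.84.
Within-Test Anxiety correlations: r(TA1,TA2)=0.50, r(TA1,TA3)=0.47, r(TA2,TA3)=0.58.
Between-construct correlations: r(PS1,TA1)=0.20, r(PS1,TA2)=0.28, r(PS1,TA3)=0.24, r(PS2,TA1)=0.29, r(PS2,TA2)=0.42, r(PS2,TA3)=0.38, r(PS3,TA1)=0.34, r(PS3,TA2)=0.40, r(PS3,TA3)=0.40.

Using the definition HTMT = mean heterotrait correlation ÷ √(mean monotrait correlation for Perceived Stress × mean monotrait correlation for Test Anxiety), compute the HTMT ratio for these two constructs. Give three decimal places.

Mean heterotrait r = 2.95/9 = 0.3278.
Mean within-PS = 2.12/3 = 0.7067; mean within-TA = 1.55/3 = 0.5167.
Geometric mean = √(0.7067 × 0.5167) = 0.6043.
HTMT = 0.3278 / 0.6043 = 0.542.

0.542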